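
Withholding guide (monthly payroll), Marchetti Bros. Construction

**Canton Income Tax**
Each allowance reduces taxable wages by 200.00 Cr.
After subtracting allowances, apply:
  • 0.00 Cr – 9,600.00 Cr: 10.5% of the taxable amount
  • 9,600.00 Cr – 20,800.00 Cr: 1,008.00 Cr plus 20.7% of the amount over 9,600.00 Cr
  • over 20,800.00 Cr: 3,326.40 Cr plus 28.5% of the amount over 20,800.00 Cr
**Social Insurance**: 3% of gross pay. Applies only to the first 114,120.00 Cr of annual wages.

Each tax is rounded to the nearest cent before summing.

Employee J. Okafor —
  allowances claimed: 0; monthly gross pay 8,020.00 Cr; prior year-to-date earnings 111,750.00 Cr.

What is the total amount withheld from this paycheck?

Canton Income Tax: taxable = 8,020.00 Cr
  10.5% × 8,020.00 Cr = 842.10 Cr
Social Insurance: cap 114,120.00 Cr − YTD 111,750.00 Cr = 2,370.00 Cr subject; 3% × 2,370.00 Cr = 71.10 Cr
Total: 842.10 Cr + 71.10 Cr = 913.20 Cr

913.20 Cr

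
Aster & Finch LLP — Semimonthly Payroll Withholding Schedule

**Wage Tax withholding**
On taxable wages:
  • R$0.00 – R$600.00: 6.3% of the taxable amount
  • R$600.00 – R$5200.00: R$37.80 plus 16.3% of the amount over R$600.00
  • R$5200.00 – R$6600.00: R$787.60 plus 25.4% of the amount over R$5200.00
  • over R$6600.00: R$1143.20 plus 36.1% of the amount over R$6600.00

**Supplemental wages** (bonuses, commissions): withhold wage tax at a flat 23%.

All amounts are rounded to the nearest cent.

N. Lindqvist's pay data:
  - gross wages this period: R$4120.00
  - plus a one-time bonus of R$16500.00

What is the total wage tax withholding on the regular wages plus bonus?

R$4406.56

Wage Tax: taxable = R$4120.00
  R$37.80 + 16.3% × (R$4120.00 − R$600.00) = R$37.80 + 16.3% × R$3520.00 = R$611.56
Supplemental (23% flat on bonus): 23% × R$16500.00 = R$3795.00
Total wage tax: R$611.56 + R$3795.00 = R$4406.56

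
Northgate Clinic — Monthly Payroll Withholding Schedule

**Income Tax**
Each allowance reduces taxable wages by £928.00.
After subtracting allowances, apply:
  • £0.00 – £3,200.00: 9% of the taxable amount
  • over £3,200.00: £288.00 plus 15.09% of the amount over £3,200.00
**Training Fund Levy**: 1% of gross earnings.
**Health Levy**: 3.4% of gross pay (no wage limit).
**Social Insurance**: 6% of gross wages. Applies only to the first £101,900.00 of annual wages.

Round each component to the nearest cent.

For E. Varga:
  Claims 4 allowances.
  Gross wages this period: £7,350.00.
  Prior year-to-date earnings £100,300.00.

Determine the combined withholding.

£773.49

Income Tax: taxable = £7,350.00 − 4×£928.00 = £3,638.00
  £288.00 + 15.09% × (£3,638.00 − £3,200.00) = £288.00 + 15.09% × £438.00 = £354.09
Training Fund Levy: 1% × £7,350.00 = £73.50
Health Levy: 3.4% × £7,350.00 = £249.90
Social Insurance: cap £101,900.00 − YTD £100,300.00 = £1,600.00 subject; 6% × £1,600.00 = £96.00
Total: £354.09 + £73.50 + £249.90 + £96.00 = £773.49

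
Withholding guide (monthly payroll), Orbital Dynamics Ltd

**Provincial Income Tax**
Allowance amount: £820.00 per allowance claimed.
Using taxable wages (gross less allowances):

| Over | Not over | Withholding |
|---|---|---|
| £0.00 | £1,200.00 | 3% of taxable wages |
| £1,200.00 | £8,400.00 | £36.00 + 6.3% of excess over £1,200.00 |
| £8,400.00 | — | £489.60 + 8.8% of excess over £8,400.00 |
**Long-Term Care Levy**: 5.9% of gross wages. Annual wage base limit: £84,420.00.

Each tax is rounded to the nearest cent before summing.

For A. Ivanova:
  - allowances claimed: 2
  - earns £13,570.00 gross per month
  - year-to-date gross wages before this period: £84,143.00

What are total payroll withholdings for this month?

£816.58

Provincial Income Tax: taxable = £13,570.00 − 2×£820.00 = £11,930.00
  £489.60 + 8.8% × (£11,930.00 − £8,400.00) = £489.60 + 8.8% × £3,530.00 = £800.24
Long-Term Care Levy: cap £84,420.00 − YTD £84,143.00 = £277.00 subject; 5.9% × £277.00 = £16.34
Total: £800.24 + £16.34 = £816.58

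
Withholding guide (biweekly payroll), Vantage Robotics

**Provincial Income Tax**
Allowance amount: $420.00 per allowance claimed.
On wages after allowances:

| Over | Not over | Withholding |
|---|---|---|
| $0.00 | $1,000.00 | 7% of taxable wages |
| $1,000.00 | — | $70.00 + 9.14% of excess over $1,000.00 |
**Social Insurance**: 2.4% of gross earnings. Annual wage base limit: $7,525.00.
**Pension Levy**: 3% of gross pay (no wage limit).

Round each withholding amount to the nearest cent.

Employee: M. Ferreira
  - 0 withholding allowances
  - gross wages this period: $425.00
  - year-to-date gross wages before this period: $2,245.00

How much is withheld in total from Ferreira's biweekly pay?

Provincial Income Tax: taxable = $425.00
  7% × $425.00 = $29.75
Social Insurance: 2.4% × $425.00 = $10.20
Pension Levy: 3% × $425.00 = $12.75
Total: $29.75 + $10.20 + $12.75 = $52.70

$52.70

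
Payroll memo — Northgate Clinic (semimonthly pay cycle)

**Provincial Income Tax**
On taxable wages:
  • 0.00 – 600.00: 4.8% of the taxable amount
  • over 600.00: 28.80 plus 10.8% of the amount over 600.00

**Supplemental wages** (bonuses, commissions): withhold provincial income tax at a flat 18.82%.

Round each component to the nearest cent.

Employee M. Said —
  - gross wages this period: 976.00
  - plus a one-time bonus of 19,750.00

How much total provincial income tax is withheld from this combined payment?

Provincial Income Tax: taxable = 976.00
  28.80 + 10.8% × (976.00 − 600.00) = 28.80 + 10.8% × 376.00 = 69.41
Supplemental (18.82% flat on bonus): 18.82% × 19,750.00 = 3,716.95
Total provincial income tax: 69.41 + 3,716.95 = 3,786.36

3,786.36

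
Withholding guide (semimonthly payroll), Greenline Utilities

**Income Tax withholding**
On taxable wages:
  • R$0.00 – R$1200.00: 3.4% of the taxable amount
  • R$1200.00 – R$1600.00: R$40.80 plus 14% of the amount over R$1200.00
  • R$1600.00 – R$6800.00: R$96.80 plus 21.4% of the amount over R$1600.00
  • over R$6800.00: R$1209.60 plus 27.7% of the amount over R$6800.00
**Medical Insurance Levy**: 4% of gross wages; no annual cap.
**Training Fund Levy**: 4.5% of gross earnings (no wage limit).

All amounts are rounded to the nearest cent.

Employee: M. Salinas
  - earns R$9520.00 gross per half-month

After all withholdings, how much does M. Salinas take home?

Income Tax: taxable = R$9520.00
  R$1209.60 + 27.7% × (R$9520.00 − R$6800.00) = R$1209.60 + 27.7% × R$2720.00 = R$1963.04
Medical Insurance Levy: 4% × R$9520.00 = R$380.80
Training Fund Levy: 4.5% × R$9520.00 = R$428.40
Total withheld: R$1963.04 + R$380.80 + R$428.40 = R$2772.24
Net pay: R$9520.00 − R$2772.24 = R$6747.76

R$6747.76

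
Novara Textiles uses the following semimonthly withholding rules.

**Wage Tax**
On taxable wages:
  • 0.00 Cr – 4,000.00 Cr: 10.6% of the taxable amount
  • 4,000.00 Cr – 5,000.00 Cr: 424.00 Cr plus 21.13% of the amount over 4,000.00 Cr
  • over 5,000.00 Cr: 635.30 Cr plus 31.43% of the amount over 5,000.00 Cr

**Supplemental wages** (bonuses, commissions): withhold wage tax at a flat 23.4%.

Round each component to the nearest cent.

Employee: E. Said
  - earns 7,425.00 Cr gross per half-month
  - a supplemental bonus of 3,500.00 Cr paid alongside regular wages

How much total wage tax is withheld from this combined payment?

2,216.48 Cr

Wage Tax: taxable = 7,425.00 Cr
  635.30 Cr + 31.43% × (7,425.00 Cr − 5,000.00 Cr) = 635.30 Cr + 31.43% × 2,425.00 Cr = 1,397.48 Cr
Supplemental (23.4% flat on bonus): 23.4% × 3,500.00 Cr = 819.00 Cr
Total wage tax: 1,397.48 Cr + 819.00 Cr = 2,216.48 Cr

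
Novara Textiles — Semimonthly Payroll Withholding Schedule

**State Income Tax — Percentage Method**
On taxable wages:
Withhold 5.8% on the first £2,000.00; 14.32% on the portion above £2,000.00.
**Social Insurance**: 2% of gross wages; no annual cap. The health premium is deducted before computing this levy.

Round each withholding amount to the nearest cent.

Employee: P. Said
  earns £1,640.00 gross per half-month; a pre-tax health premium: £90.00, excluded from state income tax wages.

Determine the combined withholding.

£120.90

State Income Tax: taxable = £1,640.00 − £90.00 = £1,550.00
  5.8% × £1,550.00 = £89.90
Social Insurance: 2% × £1,550.00 = £31.00
Total: £89.90 + £31.00 = £120.90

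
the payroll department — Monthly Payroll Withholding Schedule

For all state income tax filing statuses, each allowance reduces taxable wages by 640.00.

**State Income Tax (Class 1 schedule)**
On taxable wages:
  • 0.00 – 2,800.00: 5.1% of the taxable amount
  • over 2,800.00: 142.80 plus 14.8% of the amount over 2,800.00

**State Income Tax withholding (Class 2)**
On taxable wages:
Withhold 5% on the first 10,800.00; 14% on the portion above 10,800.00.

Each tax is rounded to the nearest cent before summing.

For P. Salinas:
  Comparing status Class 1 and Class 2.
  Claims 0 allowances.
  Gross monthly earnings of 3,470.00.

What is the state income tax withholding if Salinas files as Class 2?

173.50

State Income Tax (Class 2): taxable = 3,470.00
  5% × 3,470.00 = 173.50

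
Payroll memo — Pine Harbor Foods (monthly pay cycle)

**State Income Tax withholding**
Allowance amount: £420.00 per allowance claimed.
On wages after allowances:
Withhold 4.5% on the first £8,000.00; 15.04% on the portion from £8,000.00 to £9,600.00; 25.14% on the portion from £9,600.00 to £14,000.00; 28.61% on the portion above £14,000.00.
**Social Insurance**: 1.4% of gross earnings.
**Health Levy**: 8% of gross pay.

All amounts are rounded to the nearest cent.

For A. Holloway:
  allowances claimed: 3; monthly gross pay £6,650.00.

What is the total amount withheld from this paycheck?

£867.65

State Income Tax: taxable = £6,650.00 − 3×£420.00 = £5,390.00
  4.5% × £5,390.00 = £242.55
Social Insurance: 1.4% × £6,650.00 = £93.10
Health Levy: 8% × £6,650.00 = £532.00
Total: £242.55 + £93.10 + £532.00 = £867.65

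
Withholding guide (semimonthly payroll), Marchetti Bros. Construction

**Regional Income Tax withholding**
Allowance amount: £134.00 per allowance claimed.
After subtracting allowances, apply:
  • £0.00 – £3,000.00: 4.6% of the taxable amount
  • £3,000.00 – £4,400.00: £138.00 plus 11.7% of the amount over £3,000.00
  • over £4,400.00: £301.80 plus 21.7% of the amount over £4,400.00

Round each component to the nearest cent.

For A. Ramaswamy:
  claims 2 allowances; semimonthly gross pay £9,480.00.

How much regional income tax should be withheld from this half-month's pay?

£1,346.00

Regional Income Tax: taxable = £9,480.00 − 2×£134.00 = £9,212.00
  £301.80 + 21.7% × (£9,212.00 − £4,400.00) = £301.80 + 21.7% × £4,812.00 = £1,346.00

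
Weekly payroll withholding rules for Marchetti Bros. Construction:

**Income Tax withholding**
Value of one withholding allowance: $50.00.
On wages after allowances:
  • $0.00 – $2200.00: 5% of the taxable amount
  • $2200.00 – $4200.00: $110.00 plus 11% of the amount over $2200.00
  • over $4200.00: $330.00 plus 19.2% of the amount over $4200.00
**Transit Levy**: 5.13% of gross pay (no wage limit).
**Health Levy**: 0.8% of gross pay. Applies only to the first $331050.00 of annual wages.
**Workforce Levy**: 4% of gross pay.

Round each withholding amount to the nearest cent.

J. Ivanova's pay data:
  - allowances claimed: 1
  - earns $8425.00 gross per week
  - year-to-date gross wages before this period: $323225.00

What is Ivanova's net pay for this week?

Income Tax: taxable = $8425.00 − 1×$50.00 = $8375.00
  $330.00 + 19.2% × ($8375.00 − $4200.00) = $330.00 + 19.2% × $4175.00 = $1131.60
Transit Levy: 5.13% × $8425.00 = $432.20
Health Levy: cap $331050.00 − YTD $323225.00 = $7825.00 subject; 0.8% × $7825.00 = $62.60
Workforce Levy: 4% × $8425.00 = $337.00
Total withheld: $1131.60 + $432.20 + $62.60 + $337.00 = $1963.40
Net pay: $8425.00 − $1963.40 = $6461.60

$6461.60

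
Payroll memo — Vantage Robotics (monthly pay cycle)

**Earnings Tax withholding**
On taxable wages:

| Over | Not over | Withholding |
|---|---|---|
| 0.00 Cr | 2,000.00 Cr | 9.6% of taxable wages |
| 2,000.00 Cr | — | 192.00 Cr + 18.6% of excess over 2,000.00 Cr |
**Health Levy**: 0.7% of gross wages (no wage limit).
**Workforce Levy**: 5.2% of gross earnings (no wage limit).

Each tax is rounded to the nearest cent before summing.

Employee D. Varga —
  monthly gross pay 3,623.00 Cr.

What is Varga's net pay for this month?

Earnings Tax: taxable = 3,623.00 Cr
  192.00 Cr + 18.6% × (3,623.00 Cr − 2,000.00 Cr) = 192.00 Cr + 18.6% × 1,623.00 Cr = 493.88 Cr
Health Levy: 0.7% × 3,623.00 Cr = 25.36 Cr
Workforce Levy: 5.2% × 3,623.00 Cr = 188.40 Cr
Total withheld: 493.88 Cr + 25.36 Cr + 188.40 Cr = 707.64 Cr
Net pay: 3,623.00 Cr − 707.64 Cr = 2,915.36 Cr

2,915.36 Cr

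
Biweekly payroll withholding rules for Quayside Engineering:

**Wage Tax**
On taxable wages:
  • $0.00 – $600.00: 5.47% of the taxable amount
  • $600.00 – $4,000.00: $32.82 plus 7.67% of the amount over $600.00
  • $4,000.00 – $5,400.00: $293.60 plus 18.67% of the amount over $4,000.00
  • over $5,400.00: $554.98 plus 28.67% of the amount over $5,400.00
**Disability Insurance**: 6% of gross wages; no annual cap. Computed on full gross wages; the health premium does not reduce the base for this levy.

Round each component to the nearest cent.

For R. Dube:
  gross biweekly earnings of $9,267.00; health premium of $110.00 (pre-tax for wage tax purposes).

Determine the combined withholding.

Wage Tax: taxable = $9,267.00 − $110.00 = $9,157.00
  $554.98 + 28.67% × ($9,157.00 − $5,400.00) = $554.98 + 28.67% × $3,757.00 = $1,632.11
Disability Insurance: 6% × $9,267.00 = $556.02
Total: $1,632.11 + $556.02 = $2,188.13

$2,188.13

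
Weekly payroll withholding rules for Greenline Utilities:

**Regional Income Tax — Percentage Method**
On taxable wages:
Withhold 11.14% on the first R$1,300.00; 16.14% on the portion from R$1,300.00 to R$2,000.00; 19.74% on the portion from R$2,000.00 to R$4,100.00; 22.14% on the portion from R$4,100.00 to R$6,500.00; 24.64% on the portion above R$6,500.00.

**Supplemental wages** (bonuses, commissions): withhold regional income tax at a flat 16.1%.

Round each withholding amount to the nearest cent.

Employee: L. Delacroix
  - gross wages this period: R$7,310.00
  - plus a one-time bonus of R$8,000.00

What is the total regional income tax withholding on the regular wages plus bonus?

R$2,691.28

Regional Income Tax: taxable = R$7,310.00
  R$1,203.70 + 24.64% × (R$7,310.00 − R$6,500.00) = R$1,203.70 + 24.64% × R$810.00 = R$1,403.28
Supplemental (16.1% flat on bonus): 16.1% × R$8,000.00 = R$1,288.00
Total regional income tax: R$1,403.28 + R$1,288.00 = R$2,691.28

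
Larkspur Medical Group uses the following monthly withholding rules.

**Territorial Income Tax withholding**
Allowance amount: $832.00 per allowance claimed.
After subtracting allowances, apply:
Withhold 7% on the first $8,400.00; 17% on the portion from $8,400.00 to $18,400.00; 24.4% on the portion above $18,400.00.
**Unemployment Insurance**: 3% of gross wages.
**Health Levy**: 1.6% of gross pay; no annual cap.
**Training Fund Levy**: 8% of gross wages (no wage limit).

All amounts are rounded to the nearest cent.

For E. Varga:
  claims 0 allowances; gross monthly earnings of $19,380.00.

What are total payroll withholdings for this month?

$4,969.00

Territorial Income Tax: taxable = $19,380.00
  $2,288.00 + 24.4% × ($19,380.00 − $18,400.00) = $2,288.00 + 24.4% × $980.00 = $2,527.12
Unemployment Insurance: 3% × $19,380.00 = $581.40
Health Levy: 1.6% × $19,380.00 = $310.08
Training Fund Levy: 8% × $19,380.00 = $1,550.40
Total: $2,527.12 + $581.40 + $310.08 + $1,550.40 = $4,969.00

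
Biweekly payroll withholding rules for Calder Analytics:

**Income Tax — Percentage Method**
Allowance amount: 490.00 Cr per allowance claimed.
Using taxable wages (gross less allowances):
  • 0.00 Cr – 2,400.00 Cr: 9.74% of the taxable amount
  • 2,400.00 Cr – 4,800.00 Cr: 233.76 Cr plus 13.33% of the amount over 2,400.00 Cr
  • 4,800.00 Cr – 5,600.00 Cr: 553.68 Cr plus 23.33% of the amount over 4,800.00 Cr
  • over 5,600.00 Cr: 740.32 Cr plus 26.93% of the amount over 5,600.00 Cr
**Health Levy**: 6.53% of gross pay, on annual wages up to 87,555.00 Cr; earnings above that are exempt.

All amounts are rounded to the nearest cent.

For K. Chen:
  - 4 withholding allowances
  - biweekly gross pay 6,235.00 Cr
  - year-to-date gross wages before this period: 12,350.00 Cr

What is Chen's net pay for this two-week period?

5,344.15 Cr

Income Tax: taxable = 6,235.00 Cr − 4×490.00 Cr = 4,275.00 Cr
  233.76 Cr + 13.33% × (4,275.00 Cr − 2,400.00 Cr) = 233.76 Cr + 13.33% × 1,875.00 Cr = 483.70 Cr
Health Levy: 6.53% × 6,235.00 Cr = 407.15 Cr
Total withheld: 483.70 Cr + 407.15 Cr = 890.85 Cr
Net pay: 6,235.00 Cr − 890.85 Cr = 5,344.15 Cr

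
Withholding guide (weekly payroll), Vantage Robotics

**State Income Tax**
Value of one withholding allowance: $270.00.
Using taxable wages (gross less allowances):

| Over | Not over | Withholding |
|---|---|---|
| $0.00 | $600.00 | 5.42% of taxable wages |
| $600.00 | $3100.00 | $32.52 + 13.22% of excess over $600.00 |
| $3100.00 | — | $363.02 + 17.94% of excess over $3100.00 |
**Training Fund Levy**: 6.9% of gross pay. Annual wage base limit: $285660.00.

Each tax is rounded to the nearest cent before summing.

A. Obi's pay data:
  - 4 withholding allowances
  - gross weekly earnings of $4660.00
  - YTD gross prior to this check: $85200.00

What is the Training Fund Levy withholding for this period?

Training Fund Levy: 6.9% × $4660.00 = $321.54

$321.54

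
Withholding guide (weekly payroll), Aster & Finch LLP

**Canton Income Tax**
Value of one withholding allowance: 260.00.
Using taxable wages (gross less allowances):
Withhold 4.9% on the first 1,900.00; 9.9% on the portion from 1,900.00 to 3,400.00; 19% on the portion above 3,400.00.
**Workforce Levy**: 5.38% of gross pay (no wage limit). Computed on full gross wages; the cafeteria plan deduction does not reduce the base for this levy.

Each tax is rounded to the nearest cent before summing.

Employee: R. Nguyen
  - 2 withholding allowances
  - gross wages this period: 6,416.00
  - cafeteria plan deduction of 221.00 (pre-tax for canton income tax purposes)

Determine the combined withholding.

1,019.03

Canton Income Tax: taxable = 6,416.00 − 221.00 − 2×260.00 = 5,675.00
  241.60 + 19% × (5,675.00 − 3,400.00) = 241.60 + 19% × 2,275.00 = 673.85
Workforce Levy: 5.38% × 6,416.00 = 345.18
Total: 673.85 + 345.18 = 1,019.03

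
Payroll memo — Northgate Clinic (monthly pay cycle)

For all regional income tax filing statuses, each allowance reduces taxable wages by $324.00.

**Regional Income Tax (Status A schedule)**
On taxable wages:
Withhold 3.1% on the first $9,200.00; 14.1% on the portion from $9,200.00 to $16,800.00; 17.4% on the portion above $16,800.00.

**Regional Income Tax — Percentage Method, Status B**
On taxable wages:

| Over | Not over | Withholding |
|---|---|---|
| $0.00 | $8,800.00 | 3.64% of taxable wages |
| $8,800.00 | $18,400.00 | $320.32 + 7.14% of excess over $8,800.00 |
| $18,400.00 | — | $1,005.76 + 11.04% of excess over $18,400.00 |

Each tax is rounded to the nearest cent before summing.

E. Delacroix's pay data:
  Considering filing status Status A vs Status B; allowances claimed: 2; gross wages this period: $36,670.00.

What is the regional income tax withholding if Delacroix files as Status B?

Regional Income Tax (Status B): taxable = $36,670.00 − 2×$324.00 = $36,022.00
  $1,005.76 + 11.04% × ($36,022.00 − $18,400.00) = $1,005.76 + 11.04% × $17,622.00 = $2,951.23

$2,951.23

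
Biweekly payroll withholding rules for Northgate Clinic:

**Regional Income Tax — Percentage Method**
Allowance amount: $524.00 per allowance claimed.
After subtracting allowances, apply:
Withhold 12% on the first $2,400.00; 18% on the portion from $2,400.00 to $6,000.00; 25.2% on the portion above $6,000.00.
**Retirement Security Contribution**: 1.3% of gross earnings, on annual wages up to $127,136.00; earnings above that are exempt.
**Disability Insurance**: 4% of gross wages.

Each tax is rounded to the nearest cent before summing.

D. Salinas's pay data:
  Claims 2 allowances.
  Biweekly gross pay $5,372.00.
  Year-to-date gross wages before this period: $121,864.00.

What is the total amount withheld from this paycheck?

$917.74

Regional Income Tax: taxable = $5,372.00 − 2×$524.00 = $4,324.00
  $288.00 + 18% × ($4,324.00 − $2,400.00) = $288.00 + 18% × $1,924.00 = $634.32
Retirement Security Contribution: cap $127,136.00 − YTD $121,864.00 = $5,272.00 subject; 1.3% × $5,272.00 = $68.54
Disability Insurance: 4% × $5,372.00 = $214.88
Total: $634.32 + $68.54 + $214.88 = $917.74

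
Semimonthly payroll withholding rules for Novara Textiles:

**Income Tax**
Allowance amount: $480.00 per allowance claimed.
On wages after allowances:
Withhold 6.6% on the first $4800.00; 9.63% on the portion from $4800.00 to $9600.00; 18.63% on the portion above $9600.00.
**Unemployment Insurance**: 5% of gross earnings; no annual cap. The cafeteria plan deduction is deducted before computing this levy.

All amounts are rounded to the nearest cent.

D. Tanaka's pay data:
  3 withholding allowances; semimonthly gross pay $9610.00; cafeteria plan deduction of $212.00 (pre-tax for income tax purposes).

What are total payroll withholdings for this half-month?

$1090.82

Income Tax: taxable = $9610.00 − $212.00 − 3×$480.00 = $7958.00
  $316.80 + 9.63% × ($7958.00 − $4800.00) = $316.80 + 9.63% × $3158.00 = $620.92
Unemployment Insurance: 5% × $9398.00 = $469.90
Total: $620.92 + $469.90 = $1090.82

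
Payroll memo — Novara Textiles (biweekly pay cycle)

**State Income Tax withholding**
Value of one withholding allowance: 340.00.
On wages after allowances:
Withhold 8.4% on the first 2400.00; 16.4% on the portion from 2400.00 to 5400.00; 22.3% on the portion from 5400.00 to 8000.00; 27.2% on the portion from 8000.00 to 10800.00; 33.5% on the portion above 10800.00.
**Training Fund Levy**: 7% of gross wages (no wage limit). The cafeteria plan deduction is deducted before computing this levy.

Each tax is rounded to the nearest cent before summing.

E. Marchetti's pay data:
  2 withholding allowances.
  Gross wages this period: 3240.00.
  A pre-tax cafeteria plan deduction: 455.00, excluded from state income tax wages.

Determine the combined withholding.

State Income Tax: taxable = 3240.00 − 455.00 − 2×340.00 = 2105.00
  8.4% × 2105.00 = 176.82
Training Fund Levy: 7% × 2785.00 = 194.95
Total: 176.82 + 194.95 = 371.77

371.77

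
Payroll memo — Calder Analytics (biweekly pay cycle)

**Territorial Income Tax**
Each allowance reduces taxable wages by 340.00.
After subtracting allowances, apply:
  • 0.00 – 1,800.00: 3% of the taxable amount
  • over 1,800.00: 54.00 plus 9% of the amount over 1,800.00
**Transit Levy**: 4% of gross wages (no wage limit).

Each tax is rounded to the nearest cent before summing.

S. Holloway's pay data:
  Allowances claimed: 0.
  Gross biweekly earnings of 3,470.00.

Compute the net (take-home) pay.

3,126.90

Territorial Income Tax: taxable = 3,470.00
  54.00 + 9% × (3,470.00 − 1,800.00) = 54.00 + 9% × 1,670.00 = 204.30
Transit Levy: 4% × 3,470.00 = 138.80
Total withheld: 204.30 + 138.80 = 343.10
Net pay: 3,470.00 − 343.10 = 3,126.90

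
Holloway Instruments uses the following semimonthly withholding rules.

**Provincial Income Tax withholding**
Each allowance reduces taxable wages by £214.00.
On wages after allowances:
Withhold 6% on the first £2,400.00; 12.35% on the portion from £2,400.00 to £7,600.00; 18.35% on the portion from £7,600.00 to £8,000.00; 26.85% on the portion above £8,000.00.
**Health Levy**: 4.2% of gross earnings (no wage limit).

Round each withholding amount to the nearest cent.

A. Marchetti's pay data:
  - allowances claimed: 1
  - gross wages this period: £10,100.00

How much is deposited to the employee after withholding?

£8,309.81

Provincial Income Tax: taxable = £10,100.00 − 1×£214.00 = £9,886.00
  £859.60 + 26.85% × (£9,886.00 − £8,000.00) = £859.60 + 26.85% × £1,886.00 = £1,365.99
Health Levy: 4.2% × £10,100.00 = £424.20
Total withheld: £1,365.99 + £424.20 = £1,790.19
Net pay: £10,100.00 − £1,790.19 = £8,309.81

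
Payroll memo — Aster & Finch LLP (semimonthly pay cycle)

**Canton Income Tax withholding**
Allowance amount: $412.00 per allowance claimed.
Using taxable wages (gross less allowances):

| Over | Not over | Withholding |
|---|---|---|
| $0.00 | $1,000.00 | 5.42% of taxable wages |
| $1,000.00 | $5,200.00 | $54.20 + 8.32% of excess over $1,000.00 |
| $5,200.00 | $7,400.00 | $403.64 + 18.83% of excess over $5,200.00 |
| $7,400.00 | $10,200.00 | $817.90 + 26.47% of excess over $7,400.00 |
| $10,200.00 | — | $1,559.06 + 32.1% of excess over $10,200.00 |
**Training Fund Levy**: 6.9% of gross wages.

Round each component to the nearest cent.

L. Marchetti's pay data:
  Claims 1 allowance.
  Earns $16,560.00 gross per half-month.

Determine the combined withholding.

Canton Income Tax: taxable = $16,560.00 − 1×$412.00 = $16,148.00
  $1,559.06 + 32.1% × ($16,148.00 − $10,200.00) = $1,559.06 + 32.1% × $5,948.00 = $3,468.37
Training Fund Levy: 6.9% × $16,560.00 = $1,142.64
Total: $3,468.37 + $1,142.64 = $4,611.01

$4,611.01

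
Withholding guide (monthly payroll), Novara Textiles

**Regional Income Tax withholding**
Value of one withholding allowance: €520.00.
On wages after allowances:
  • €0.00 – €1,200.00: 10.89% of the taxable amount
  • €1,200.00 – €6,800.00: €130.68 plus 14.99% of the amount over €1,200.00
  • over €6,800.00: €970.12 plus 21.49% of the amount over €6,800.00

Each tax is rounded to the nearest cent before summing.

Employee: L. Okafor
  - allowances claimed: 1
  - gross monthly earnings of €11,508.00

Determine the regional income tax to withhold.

€1,870.12

Regional Income Tax: taxable = €11,508.00 − 1×€520.00 = €10,988.00
  €970.12 + 21.49% × (€10,988.00 − €6,800.00) = €970.12 + 21.49% × €4,188.00 = €1,870.12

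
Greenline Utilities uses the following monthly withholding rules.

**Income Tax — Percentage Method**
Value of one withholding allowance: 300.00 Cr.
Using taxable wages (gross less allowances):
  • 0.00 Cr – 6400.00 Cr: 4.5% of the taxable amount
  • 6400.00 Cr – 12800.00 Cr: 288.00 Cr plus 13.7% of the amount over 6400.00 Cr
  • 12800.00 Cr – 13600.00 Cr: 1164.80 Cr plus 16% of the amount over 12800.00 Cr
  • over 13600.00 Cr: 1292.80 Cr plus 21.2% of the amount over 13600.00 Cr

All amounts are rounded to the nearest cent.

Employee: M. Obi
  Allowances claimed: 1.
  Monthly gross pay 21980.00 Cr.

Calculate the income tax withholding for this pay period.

3005.76 Cr

Income Tax: taxable = 21980.00 Cr − 1×300.00 Cr = 21680.00 Cr
  1292.80 Cr + 21.2% × (21680.00 Cr − 13600.00 Cr) = 1292.80 Cr + 21.2% × 8080.00 Cr = 3005.76 Cr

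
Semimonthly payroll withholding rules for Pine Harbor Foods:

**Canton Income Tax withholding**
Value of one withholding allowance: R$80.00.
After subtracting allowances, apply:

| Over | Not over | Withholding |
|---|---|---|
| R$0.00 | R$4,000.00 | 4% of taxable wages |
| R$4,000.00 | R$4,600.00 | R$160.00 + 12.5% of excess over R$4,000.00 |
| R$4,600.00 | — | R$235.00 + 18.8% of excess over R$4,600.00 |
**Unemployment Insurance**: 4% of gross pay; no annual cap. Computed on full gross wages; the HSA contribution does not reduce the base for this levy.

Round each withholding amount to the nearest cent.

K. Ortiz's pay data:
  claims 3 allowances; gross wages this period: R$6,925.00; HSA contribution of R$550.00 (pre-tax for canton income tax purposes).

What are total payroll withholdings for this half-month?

R$800.58

Canton Income Tax: taxable = R$6,925.00 − R$550.00 − 3×R$80.00 = R$6,135.00
  R$235.00 + 18.8% × (R$6,135.00 − R$4,600.00) = R$235.00 + 18.8% × R$1,535.00 = R$523.58
Unemployment Insurance: 4% × R$6,925.00 = R$277.00
Total: R$523.58 + R$277.00 = R$800.58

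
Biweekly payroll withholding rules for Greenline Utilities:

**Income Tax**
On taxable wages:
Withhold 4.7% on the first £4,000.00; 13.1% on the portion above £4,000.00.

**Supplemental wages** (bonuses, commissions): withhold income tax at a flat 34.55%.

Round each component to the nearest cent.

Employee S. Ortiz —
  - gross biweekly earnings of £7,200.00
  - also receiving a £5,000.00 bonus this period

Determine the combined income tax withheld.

£2,334.70

Income Tax: taxable = £7,200.00
  £188.00 + 13.1% × (£7,200.00 − £4,000.00) = £188.00 + 13.1% × £3,200.00 = £607.20
Supplemental (34.55% flat on bonus): 34.55% × £5,000.00 = £1,727.50
Total income tax: £607.20 + £1,727.50 = £2,334.70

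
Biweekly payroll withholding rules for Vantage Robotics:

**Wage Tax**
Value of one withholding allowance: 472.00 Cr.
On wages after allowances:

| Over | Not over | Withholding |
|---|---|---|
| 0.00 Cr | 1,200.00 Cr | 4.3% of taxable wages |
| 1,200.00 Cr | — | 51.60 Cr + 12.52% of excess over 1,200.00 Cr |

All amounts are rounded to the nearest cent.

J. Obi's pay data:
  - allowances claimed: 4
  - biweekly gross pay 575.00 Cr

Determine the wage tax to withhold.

Wage Tax: taxable = 575.00 Cr − 4×472.00 Cr = -1,313.00 Cr
  Taxable ≤ 0 → 0.00 Cr

0.00 Cr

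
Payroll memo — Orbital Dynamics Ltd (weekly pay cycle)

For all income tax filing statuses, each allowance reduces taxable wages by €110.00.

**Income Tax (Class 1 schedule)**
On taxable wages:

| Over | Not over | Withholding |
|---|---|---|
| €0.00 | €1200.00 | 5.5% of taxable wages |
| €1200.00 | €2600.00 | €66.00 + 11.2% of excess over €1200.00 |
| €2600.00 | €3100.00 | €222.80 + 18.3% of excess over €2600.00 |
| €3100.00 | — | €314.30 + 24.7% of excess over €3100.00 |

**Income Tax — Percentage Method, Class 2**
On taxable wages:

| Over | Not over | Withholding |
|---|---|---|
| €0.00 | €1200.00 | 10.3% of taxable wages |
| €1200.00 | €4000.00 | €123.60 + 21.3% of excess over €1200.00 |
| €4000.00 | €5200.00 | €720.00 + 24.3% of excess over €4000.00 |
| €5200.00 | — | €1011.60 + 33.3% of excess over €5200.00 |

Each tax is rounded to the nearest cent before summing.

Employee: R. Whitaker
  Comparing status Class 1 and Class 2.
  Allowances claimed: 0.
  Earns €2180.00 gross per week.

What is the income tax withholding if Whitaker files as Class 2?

€332.34

Income Tax (Class 2): taxable = €2180.00
  €123.60 + 21.3% × (€2180.00 − €1200.00) = €123.60 + 21.3% × €980.00 = €332.34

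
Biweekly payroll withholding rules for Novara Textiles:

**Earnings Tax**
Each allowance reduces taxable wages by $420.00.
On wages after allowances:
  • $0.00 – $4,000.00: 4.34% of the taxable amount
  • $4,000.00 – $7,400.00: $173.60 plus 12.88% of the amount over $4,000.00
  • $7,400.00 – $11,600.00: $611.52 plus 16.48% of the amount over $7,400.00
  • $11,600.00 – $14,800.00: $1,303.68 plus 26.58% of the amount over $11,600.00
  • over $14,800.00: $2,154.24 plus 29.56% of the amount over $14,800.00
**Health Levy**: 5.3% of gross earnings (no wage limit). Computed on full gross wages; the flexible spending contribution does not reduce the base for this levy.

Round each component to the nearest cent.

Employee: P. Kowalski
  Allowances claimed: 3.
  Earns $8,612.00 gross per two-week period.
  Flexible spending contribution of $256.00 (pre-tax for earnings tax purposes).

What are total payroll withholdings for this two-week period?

Earnings Tax: taxable = $8,612.00 − $256.00 − 3×$420.00 = $7,096.00
  $173.60 + 12.88% × ($7,096.00 − $4,000.00) = $173.60 + 12.88% × $3,096.00 = $572.36
Health Levy: 5.3% × $8,612.00 = $456.44
Total: $572.36 + $456.44 = $1,028.80

$1,028.80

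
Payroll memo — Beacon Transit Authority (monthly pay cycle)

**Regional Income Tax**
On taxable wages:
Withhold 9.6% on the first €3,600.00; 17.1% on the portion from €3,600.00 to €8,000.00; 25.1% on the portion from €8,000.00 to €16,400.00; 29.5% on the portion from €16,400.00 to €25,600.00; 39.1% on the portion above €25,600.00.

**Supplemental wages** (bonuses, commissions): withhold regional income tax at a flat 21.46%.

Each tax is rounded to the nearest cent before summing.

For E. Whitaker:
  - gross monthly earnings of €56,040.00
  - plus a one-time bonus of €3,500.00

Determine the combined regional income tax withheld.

€18,573.54

Regional Income Tax: taxable = €56,040.00
  €5,920.40 + 39.1% × (€56,040.00 − €25,600.00) = €5,920.40 + 39.1% × €30,440.00 = €17,822.44
Supplemental (21.46% flat on bonus): 21.46% × €3,500.00 = €751.10
Total regional income tax: €17,822.44 + €751.10 = €18,573.54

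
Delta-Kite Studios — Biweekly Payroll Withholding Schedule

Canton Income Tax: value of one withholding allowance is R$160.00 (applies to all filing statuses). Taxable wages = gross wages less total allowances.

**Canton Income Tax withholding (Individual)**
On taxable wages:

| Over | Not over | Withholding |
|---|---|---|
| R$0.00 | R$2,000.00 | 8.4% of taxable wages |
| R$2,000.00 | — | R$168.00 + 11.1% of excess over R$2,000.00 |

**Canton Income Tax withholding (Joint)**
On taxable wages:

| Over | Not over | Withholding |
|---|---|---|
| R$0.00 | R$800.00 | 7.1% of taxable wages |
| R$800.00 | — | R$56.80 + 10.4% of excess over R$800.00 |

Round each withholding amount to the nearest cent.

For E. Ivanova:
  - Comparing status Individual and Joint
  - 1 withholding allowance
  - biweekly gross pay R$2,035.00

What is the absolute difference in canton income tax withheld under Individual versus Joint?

R$11.10

Canton Income Tax (Individual): taxable = R$2,035.00 − 1×R$160.00 = R$1,875.00
  8.4% × R$1,875.00 = R$157.50
Canton Income Tax (Joint): taxable = R$2,035.00 − 1×R$160.00 = R$1,875.00
  R$56.80 + 10.4% × (R$1,875.00 − R$800.00) = R$56.80 + 10.4% × R$1,075.00 = R$168.60
Difference: |R$157.50 − R$168.60| = R$11.10 (higher under Joint)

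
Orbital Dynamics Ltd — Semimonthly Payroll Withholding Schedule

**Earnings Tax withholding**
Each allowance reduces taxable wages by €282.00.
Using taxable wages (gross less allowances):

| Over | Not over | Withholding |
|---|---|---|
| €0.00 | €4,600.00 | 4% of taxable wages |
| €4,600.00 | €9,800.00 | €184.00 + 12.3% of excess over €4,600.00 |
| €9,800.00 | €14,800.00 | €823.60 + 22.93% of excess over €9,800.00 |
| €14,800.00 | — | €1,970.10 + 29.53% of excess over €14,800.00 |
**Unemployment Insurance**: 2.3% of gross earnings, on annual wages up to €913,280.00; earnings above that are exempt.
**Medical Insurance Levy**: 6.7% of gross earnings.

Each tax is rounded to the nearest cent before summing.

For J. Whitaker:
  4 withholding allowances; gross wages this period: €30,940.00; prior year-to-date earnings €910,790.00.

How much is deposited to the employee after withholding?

€22,406.61

Earnings Tax: taxable = €30,940.00 − 4×€282.00 = €29,812.00
  €1,970.10 + 29.53% × (€29,812.00 − €14,800.00) = €1,970.10 + 29.53% × €15,012.00 = €6,403.14
Unemployment Insurance: cap €913,280.00 − YTD €910,790.00 = €2,490.00 subject; 2.3% × €2,490.00 = €57.27
Medical Insurance Levy: 6.7% × €30,940.00 = €2,072.98
Total withheld: €6,403.14 + €57.27 + €2,072.98 = €8,533.39
Net pay: €30,940.00 − €8,533.39 = €22,406.61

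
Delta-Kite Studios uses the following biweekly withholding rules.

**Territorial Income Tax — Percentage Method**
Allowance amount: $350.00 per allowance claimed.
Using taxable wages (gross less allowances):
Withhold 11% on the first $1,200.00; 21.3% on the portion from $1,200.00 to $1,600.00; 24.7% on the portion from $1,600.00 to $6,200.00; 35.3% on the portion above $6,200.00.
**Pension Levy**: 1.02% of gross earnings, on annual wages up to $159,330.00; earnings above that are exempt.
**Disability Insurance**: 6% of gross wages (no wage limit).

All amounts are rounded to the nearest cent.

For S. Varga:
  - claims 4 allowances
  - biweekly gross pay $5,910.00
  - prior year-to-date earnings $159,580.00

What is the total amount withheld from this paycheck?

Territorial Income Tax: taxable = $5,910.00 − 4×$350.00 = $4,510.00
  $217.20 + 24.7% × ($4,510.00 − $1,600.00) = $217.20 + 24.7% × $2,910.00 = $935.97
Pension Levy: YTD $159,580.00 ≥ cap $159,330.00 → $0.00
Disability Insurance: 6% × $5,910.00 = $354.60
Total: $935.97 + $0.00 + $354.60 = $1,290.57

$1,290.57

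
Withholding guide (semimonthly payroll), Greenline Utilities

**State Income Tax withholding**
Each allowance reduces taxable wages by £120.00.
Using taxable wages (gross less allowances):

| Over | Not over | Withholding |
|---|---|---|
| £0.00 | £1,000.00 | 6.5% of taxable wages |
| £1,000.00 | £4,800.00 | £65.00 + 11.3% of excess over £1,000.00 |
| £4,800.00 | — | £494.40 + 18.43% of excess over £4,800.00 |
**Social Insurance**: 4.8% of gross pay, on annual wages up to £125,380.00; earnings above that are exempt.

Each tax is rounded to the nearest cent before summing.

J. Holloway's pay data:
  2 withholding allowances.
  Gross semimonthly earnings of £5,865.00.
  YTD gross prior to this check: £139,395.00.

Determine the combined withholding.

State Income Tax: taxable = £5,865.00 − 2×£120.00 = £5,625.00
  £494.40 + 18.43% × (£5,625.00 − £4,800.00) = £494.40 + 18.43% × £825.00 = £646.45
Social Insurance: YTD £139,395.00 ≥ cap £125,380.00 → £0.00
Total: £646.45 + £0.00 = £646.45

£646.45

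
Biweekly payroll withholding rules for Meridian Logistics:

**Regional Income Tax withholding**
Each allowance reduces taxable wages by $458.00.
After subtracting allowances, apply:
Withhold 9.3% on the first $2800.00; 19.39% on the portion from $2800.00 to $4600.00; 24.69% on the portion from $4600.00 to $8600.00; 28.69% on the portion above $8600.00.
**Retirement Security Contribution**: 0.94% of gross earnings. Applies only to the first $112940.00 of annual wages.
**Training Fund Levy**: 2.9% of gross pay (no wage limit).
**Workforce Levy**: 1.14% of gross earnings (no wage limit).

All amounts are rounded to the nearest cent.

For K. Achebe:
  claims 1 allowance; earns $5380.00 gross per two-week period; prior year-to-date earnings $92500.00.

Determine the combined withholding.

$956.84

Regional Income Tax: taxable = $5380.00 − 1×$458.00 = $4922.00
  $609.42 + 24.69% × ($4922.00 − $4600.00) = $609.42 + 24.69% × $322.00 = $688.92
Retirement Security Contribution: 0.94% × $5380.00 = $50.57
Training Fund Levy: 2.9% × $5380.00 = $156.02
Workforce Levy: 1.14% × $5380.00 = $61.33
Total: $688.92 + $50.57 + $156.02 + $61.33 = $956.84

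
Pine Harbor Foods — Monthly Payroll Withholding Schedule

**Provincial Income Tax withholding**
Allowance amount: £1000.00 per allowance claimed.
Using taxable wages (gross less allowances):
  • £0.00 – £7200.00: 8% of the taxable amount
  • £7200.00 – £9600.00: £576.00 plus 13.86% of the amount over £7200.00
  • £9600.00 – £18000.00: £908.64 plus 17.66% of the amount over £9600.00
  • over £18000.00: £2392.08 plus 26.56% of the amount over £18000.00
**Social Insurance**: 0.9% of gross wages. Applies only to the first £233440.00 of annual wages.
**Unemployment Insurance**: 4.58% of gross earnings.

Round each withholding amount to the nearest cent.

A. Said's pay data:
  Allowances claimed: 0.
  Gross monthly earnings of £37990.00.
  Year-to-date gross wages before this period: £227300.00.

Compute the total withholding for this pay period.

Provincial Income Tax: taxable = £37990.00
  £2392.08 + 26.56% × (£37990.00 − £18000.00) = £2392.08 + 26.56% × £19990.00 = £7701.42
Social Insurance: cap £233440.00 − YTD £227300.00 = £6140.00 subject; 0.9% × £6140.00 = £55.26
Unemployment Insurance: 4.58% × £37990.00 = £1739.94
Total: £7701.42 + £55.26 + £1739.94 = £9496.62

£9496.62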